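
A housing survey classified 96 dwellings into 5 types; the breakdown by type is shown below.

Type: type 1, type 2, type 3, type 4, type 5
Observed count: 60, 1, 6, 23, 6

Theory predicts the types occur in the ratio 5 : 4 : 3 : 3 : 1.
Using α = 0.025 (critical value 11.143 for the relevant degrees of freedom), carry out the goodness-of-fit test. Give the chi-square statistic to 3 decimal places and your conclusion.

Ratio total = 16. Expected counts: 96×5/16 = 30, 96×4/16 = 24, 96×3/16 = 18, 96×3/16 = 18, 96×1/16 = 6.
cat         O        E   (O−E)²/E
type 1     60       30    30.0000
type 2      1       24    22.0417
type 3      6       18     8.0000
type 4     23       18     1.3889
type 5      6        6     0.0000
Sum = 61.431
df = 4. Since 61.431 > 11.143, we reject H₀.

61.431; reject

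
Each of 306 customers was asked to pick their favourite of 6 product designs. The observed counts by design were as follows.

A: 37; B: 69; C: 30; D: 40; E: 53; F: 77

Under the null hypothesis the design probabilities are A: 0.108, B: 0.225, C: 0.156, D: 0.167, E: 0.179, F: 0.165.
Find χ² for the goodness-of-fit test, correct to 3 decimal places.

23.451

Expected counts E_i = n·p_i: 306×0.108 = 33.048, 306×0.225 = 68.85, 306×0.156 = 47.736, 306×0.167 = 51.102, 306×0.179 = 54.774, 306×0.165 = 50.49.
A: (37 − 33.048)²/33.048 = 15.618304/33.048 = 0.4726
B: (69 − 68.85)²/68.85 = 0.0225/68.85 = 0.0003
C: (30 − 47.736)²/47.736 = 314.565696/47.736 = 6.5897
D: (40 − 51.102)²/51.102 = 123.254404/51.102 = 2.4119
E: (53 − 54.774)²/54.774 = 3.147076/54.774 = 0.0575
F: (77 − 50.49)²/50.49 = 702.7801/50.49 = 13.9192
Sum = 23.451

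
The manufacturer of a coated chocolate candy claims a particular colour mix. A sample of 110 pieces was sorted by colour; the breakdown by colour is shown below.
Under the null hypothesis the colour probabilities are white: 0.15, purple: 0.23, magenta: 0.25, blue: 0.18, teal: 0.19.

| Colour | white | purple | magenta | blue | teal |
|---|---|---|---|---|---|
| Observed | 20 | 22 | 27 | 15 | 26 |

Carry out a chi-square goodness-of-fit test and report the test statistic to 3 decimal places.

Expected counts E_i = n·p_i: 110×0.15 = 16.5, 110×0.23 = 25.3, 110×0.25 = 27.5, 110×0.18 = 19.8, 110×0.19 = 20.9.
χ² = (20−16.5)²/16.5 + (22−25.3)²/25.3 + (27−27.5)²/27.5 + (15−19.8)²/19.8 + (26−20.9)²/20.9
   = 0.7424 + 0.4304 + 0.0091 + 1.1636 + 1.2445
Sum = 3.590

3.590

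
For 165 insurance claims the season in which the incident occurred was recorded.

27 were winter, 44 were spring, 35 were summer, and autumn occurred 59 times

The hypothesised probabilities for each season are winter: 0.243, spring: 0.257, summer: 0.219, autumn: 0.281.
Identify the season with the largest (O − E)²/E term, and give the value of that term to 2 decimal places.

winter, 4.28

Expected counts E_i = n·p_i: 165×0.243 = 40.095, 165×0.257 = 42.405, 165×0.219 = 36.135, 165×0.281 = 46.365.
χ² = (27−40.095)²/40.095 + (44−42.405)²/42.405 + (35−36.135)²/36.135 + (59−46.365)²/46.365
   = 4.277 + 0.060 + 0.036 + 3.443
The largest term is for winter: 4.28.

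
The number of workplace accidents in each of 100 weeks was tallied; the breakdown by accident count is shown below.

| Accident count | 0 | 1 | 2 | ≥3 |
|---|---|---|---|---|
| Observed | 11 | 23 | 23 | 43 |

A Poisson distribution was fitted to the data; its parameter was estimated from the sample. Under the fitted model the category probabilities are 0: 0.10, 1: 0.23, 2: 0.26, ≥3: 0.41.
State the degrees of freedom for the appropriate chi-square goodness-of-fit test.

2

There are k = 4 categories and 1 parameter estimated from the data, so df = 4 − 1 − 1 = 2.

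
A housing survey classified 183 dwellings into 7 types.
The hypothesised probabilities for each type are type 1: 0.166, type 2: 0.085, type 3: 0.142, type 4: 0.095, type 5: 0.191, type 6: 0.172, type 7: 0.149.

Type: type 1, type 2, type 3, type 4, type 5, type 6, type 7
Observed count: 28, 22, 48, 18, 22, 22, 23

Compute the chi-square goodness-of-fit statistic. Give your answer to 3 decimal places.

Expected counts E_i = n·p_i: 183×0.166 = 30.378, 183×0.085 = 15.555, 183×0.142 = 25.986, 183×0.095 = 17.385, 183×0.191 = 34.953, 183×0.172 = 31.476, 183×0.149 = 27.267.
cat         O        E   (O−E)²/E
type 1     28   30.378     0.1862
type 2     22   15.555     2.6704
type 3     48   25.986    18.6491
type 4     18   17.385     0.0218
type 5     22   34.953     4.8002
type 6     22   31.476     2.8528
type 7     23   27.267     0.6677
Sum = 29.848

29.848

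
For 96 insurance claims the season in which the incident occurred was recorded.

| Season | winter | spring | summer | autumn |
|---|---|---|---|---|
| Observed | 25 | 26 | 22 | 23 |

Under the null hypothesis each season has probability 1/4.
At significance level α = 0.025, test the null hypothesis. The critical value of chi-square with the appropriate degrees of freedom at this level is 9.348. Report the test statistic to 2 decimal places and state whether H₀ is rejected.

Expected count for each of the 4 categories: 96/4 = 24.
cat         O        E   (O−E)²/E
winter     25       24      0.042
spring     26       24      0.167
summer     22       24      0.167
autumn     23       24      0.042
Sum = 0.42
df = 3. Since 0.42 < 9.348, we do not reject H₀.

0.42; do not reject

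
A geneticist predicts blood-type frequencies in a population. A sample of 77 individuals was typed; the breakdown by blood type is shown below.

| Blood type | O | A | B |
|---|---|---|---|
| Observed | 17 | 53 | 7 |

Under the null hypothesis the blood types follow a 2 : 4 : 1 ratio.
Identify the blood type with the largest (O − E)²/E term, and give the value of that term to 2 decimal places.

Ratio total = 7. Expected counts: 77×2/7 = 22, 77×4/7 = 44, 77×1/7 = 11.
χ² = (17−22)²/22 + (53−44)²/44 + (7−11)²/11
   = 1.136 + 1.841 + 1.455
The largest term is for A: 1.84.

A, 1.84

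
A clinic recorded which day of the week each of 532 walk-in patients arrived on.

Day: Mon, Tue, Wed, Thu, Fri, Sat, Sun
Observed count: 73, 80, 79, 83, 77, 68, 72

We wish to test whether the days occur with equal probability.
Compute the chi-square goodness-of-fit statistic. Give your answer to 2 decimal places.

Under H₀ each category has probability 1/7, so each expected count is 532/7 = 76.
χ² = (73−76)²/76 + (80−76)²/76 + (79−76)²/76 + (83−76)²/76 + (77−76)²/76 + (68−76)²/76 + (72−76)²/76
   = 0.118 + 0.211 + 0.118 + 0.645 + 0.013 + 0.842 + 0.211
Sum = 2.16

2.16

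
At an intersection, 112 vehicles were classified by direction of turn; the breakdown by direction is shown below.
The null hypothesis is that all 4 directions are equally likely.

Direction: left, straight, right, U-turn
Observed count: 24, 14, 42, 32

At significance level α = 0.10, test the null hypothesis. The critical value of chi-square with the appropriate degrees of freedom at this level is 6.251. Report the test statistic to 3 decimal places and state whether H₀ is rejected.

15.143; reject

Under H₀ each category has probability 1/4, so each expected count is 112/4 = 28.
χ² = (24−28)²/28 + (14−28)²/28 + (42−28)²/28 + (32−28)²/28
   = 0.5714 + 7.0000 + 7.0000 + 0.5714
Sum = 15.143
df = 3. Since 15.143 > 6.251, we reject H₀.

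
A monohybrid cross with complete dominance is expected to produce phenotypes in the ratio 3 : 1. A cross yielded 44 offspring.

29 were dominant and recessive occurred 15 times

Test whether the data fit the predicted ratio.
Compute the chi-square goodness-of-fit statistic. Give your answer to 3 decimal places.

Ratio total = 4. Expected counts: 44×3/4 = 33, 44×1/4 = 11.
dominant: (29 − 33)²/33 = 16/33 = 0.4848
recessive: (15 − 11)²/11 = 16/11 = 1.4545
Sum = 1.939

1.939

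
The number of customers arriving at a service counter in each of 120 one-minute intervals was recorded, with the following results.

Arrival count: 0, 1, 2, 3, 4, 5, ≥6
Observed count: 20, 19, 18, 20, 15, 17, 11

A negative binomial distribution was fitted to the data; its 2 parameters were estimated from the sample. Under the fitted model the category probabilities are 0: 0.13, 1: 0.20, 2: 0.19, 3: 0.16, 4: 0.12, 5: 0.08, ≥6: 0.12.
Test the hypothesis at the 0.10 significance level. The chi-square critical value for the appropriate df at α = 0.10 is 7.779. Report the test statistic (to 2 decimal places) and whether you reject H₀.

9.86; reject

Expected counts E_i = n·p_i: 120×0.13 = 15.6, 120×0.20 = 24, 120×0.19 = 22.8, 120×0.16 = 19.2, 120×0.12 = 14.4, 120×0.08 = 9.6, 120×0.12 = 14.4.
cat         O        E   (O−E)²/E
0          20     15.6      1.241
1          19       24      1.042
2          18     22.8      1.011
3          20     19.2      0.033
4          15     14.4      0.025
5          17      9.6      5.704
≥6         11     14.4      0.803
Sum = 9.86
df = 4. Since 9.86 > 7.779, we reject H₀.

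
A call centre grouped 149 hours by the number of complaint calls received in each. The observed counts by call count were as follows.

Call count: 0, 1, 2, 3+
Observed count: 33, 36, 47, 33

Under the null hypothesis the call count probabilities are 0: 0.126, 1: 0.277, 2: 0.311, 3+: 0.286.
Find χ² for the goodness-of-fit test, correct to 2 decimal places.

13.63

Expected counts E_i = n·p_i: 149×0.126 = 18.774, 149×0.277 = 41.273, 149×0.311 = 46.339, 149×0.286 = 42.614.
cat         O        E   (O−E)²/E
0          33   18.774     10.780
1          36   41.273      0.674
2          47   46.339      0.009
3+         33   42.614      2.169
Sum = 13.63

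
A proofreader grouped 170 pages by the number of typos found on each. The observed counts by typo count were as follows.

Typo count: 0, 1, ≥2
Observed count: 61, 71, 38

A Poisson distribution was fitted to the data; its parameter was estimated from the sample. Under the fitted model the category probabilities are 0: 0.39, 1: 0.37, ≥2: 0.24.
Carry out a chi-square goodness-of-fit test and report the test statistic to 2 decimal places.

1.66

Expected counts E_i = n·p_i: 170×0.39 = 66.3, 170×0.37 = 62.9, 170×0.24 = 40.8.
cat         O        E   (O−E)²/E
0          61     66.3      0.424
1          71     62.9      1.043
≥2         38     40.8      0.192
Sum = 1.66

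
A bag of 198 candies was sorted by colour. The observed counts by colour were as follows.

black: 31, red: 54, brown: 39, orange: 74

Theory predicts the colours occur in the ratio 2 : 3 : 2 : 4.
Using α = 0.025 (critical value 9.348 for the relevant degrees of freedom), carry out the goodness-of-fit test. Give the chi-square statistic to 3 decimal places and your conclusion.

1.000; do not reject

Ratio total = 11. Expected counts: 198×2/11 = 36, 198×3/11 = 54, 198×2/11 = 36, 198×4/11 = 72.
cat         O        E   (O−E)²/E
black      31       36     0.6944
red        54       54     0.0000
brown      39       36     0.2500
orange     74       72     0.0556
Sum = 1.000
df = 3. Since 1.000 < 9.348, we do not reject H₀.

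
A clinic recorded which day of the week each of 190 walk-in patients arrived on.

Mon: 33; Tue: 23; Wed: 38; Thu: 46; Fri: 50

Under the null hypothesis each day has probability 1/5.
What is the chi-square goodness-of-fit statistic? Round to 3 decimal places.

12.053

Expected count for each of the 5 categories: 190/5 = 38.
Mon: (33 − 38)²/38 = 25/38 = 0.6579
Tue: (23 − 38)²/38 = 225/38 = 5.9211
Wed: (38 − 38)²/38 = 0/38 = 0.0000
Thu: (46 − 38)²/38 = 64/38 = 1.6842
Fri: (50 − 38)²/38 = 144/38 = 3.7895
Sum = 12.053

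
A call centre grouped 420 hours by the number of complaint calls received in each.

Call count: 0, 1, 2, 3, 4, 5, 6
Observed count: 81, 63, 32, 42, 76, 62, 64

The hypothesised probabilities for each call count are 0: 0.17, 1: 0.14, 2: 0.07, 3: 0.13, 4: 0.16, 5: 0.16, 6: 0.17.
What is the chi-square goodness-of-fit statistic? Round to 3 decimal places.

Expected counts E_i = n·p_i: 420×0.17 = 71.4, 420×0.14 = 58.8, 420×0.07 = 29.4, 420×0.13 = 54.6, 420×0.16 = 67.2, 420×0.16 = 67.2, 420×0.17 = 71.4.
cat         O        E   (O−E)²/E
0          81     71.4     1.2908
1          63     58.8     0.3000
2          32     29.4     0.2299
3          42     54.6     2.9077
4          76     67.2     1.1524
5          62     67.2     0.4024
6          64     71.4     0.7669
Sum = 7.050

7.050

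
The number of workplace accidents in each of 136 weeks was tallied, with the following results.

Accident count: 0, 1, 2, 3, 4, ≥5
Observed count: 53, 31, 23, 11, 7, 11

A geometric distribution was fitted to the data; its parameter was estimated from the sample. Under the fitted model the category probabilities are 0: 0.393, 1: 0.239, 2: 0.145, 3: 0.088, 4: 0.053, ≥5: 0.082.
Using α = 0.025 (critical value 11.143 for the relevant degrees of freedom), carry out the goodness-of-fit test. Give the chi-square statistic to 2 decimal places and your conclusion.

Expected counts E_i = n·p_i: 136×0.393 = 53.448, 136×0.239 = 32.504, 136×0.145 = 19.72, 136×0.088 = 11.968, 136×0.053 = 7.208, 136×0.082 = 11.152.
0: (53 − 53.448)²/53.448 = 0.200704/53.448 = 0.004
1: (31 − 32.504)²/32.504 = 2.262016/32.504 = 0.070
2: (23 − 19.72)²/19.72 = 10.7584/19.72 = 0.546
3: (11 − 11.968)²/11.968 = 0.937024/11.968 = 0.078
4: (7 − 7.208)²/7.208 = 0.043264/7.208 = 0.006
≥5: (11 − 11.152)²/11.152 = 0.023104/11.152 = 0.002
Sum = 0.71
df = 4. Since 0.71 < 11.143, we do not reject H₀.

0.71; do not reject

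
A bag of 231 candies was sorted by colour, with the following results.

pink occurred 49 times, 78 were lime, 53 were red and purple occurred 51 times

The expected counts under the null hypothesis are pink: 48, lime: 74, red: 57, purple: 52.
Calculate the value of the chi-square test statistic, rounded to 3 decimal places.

pink: (49 − 48)²/48 = 1/48 = 0.0208
lime: (78 − 74)²/74 = 16/74 = 0.2162
red: (53 − 57)²/57 = 16/57 = 0.2807
purple: (51 − 52)²/52 = 1/52 = 0.0192
Sum = 0.537

0.537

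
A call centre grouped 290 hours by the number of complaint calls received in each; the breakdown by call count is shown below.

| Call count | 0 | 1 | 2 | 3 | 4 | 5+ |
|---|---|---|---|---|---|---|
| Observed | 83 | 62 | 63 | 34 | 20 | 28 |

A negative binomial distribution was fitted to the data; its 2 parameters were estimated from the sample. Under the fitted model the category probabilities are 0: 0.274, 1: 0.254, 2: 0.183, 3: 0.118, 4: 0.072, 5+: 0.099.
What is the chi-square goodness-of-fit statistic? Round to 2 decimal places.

3.92

Expected counts E_i = n·p_i: 290×0.274 = 79.46, 290×0.254 = 73.66, 290×0.183 = 53.07, 290×0.118 = 34.22, 290×0.072 = 20.88, 290×0.099 = 28.71.
cat         O        E   (O−E)²/E
0          83    79.46      0.158
1          62    73.66      1.846
2          63    53.07      1.858
3          34    34.22      0.001
4          20    20.88      0.037
5+         28    28.71      0.018
Sum = 3.92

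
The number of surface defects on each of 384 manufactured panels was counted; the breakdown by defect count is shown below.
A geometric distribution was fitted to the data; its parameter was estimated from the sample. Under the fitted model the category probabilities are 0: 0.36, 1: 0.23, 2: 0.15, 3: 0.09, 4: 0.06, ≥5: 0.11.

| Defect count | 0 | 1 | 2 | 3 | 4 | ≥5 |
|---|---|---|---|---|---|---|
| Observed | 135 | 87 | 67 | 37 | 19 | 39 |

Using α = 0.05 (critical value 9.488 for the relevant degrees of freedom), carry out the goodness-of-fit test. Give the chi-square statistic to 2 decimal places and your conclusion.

Expected counts E_i = n·p_i: 384×0.36 = 138.24, 384×0.23 = 88.32, 384×0.15 = 57.6, 384×0.09 = 34.56, 384×0.06 = 23.04, 384×0.11 = 42.24.
cat         O        E   (O−E)²/E
0         135   138.24      0.076
1          87    88.32      0.020
2          67     57.6      1.534
3          37    34.56      0.172
4          19    23.04      0.708
≥5         39    42.24      0.249
Sum = 2.76
df = 4. Since 2.76 < 9.488, we do not reject H₀.

2.76; do not reject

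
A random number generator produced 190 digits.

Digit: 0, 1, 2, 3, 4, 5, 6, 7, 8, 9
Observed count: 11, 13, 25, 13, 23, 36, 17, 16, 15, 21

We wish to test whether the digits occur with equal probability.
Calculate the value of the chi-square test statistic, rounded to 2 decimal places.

Expected count for each of the 10 categories: 190/10 = 19.
cat         O        E   (O−E)²/E
0          11       19      3.368
1          13       19      1.895
2          25       19      1.895
3          13       19      1.895
4          23       19      0.842
5          36       19     15.211
6          17       19      0.211
7          16       19      0.474
8          15       19      0.842
9          21       19      0.211
Sum = 26.84

26.84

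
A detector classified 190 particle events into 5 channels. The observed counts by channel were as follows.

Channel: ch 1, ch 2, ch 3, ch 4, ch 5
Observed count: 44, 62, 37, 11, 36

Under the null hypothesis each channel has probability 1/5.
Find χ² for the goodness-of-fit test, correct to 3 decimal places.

35.421

Under H₀ each category has probability 1/5, so each expected count is 190/5 = 38.
cat         O        E   (O−E)²/E
ch 1       44       38     0.9474
ch 2       62       38    15.1579
ch 3       37       38     0.0263
ch 4       11       38    19.1842
ch 5       36       38     0.1053
Sum = 35.421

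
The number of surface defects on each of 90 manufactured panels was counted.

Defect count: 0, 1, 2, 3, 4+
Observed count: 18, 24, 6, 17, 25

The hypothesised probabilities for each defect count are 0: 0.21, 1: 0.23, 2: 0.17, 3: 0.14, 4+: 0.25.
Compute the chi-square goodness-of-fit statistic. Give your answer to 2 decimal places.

8.04

Expected counts E_i = n·p_i: 90×0.21 = 18.9, 90×0.23 = 20.7, 90×0.17 = 15.3, 90×0.14 = 12.6, 90×0.25 = 22.5.
cat         O        E   (O−E)²/E
0          18     18.9      0.043
1          24     20.7      0.526
2           6     15.3      5.653
3          17     12.6      1.537
4+         25     22.5      0.278
Sum = 8.04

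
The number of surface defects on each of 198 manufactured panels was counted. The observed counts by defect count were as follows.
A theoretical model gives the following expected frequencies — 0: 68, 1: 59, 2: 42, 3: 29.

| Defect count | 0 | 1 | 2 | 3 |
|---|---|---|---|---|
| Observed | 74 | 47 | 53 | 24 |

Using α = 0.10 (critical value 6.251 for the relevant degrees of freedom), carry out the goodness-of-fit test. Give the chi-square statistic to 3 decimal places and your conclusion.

0: (74 − 68)²/68 = 36/68 = 0.5294
1: (47 − 59)²/59 = 144/59 = 2.4407
2: (53 − 42)²/42 = 121/42 = 2.8810
3: (24 − 29)²/29 = 25/29 = 0.8621
Sum = 6.713
df = 3. Since 6.713 > 6.251, we reject H₀.

6.713; reject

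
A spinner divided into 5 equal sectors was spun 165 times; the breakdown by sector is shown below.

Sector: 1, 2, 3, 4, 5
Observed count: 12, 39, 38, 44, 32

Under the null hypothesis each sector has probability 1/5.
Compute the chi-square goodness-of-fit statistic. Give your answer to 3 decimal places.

18.909

Under H₀ each category has probability 1/5, so each expected count is 165/5 = 33.
cat         O        E   (O−E)²/E
1          12       33    13.3636
2          39       33     1.0909
3          38       33     0.7576
4          44       33     3.6667
5          32       33     0.0303
Sum = 18.909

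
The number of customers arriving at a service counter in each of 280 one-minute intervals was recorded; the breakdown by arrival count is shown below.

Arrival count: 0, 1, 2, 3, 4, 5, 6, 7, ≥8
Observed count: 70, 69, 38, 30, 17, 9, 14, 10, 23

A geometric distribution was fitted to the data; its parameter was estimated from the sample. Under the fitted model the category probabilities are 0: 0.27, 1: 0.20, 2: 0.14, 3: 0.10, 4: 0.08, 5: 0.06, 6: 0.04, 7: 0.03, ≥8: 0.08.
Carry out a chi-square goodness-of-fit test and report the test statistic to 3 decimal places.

9.556

Expected counts E_i = n·p_i: 280×0.27 = 75.6, 280×0.20 = 56, 280×0.14 = 39.2, 280×0.10 = 28, 280×0.08 = 22.4, 280×0.06 = 16.8, 280×0.04 = 11.2, 280×0.03 = 8.4, 280×0.08 = 22.4.
χ² = (70−75.6)²/75.6 + (69−56)²/56 + (38−39.2)²/39.2 + (30−28)²/28 + (17−22.4)²/22.4 + (9−16.8)²/16.8 + (14−11.2)²/11.2 + (10−8.4)²/8.4 + (23−22.4)²/22.4
   = 0.4148 + 3.0179 + 0.0367 + 0.1429 + 1.3018 + 3.6214 + 0.7000 + 0.3048 + 0.0161
Sum = 9.556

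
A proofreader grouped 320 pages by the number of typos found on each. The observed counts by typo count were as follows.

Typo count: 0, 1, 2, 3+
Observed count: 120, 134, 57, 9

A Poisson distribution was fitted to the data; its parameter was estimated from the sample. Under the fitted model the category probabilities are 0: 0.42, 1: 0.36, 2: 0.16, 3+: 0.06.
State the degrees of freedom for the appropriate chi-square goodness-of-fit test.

There are k = 4 categories and 1 parameter estimated from the data, so df = 4 − 1 − 1 = 2.

2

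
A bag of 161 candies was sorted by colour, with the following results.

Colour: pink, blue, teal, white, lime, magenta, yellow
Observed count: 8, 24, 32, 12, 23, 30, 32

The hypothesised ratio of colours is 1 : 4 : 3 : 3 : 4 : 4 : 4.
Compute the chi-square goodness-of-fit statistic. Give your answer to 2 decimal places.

Ratio total = 23. Expected counts: 161×1/23 = 7, 161×4/23 = 28, 161×3/23 = 21, 161×3/23 = 21, 161×4/23 = 28, 161×4/23 = 28, 161×4/23 = 28.
pink: (8 − 7)²/7 = 1/7 = 0.143
blue: (24 − 28)²/28 = 16/28 = 0.571
teal: (32 − 21)²/21 = 121/21 = 5.762
white: (12 − 21)²/21 = 81/21 = 3.857
lime: (23 − 28)²/28 = 25/28 = 0.893
magenta: (30 − 28)²/28 = 4/28 = 0.143
yellow: (32 − 28)²/28 = 16/28 = 0.571
Sum = 11.94

11.94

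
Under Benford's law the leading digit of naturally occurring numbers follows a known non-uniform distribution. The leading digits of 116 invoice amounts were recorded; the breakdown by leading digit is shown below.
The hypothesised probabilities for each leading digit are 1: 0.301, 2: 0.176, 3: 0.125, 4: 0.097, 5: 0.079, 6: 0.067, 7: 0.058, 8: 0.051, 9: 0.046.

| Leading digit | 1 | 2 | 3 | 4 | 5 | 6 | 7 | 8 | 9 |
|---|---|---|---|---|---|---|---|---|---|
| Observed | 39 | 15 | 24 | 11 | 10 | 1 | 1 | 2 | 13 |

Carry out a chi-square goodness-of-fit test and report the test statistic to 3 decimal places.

32.598

Expected counts E_i = n·p_i: 116×0.301 = 34.916, 116×0.176 = 20.416, 116×0.125 = 14.5, 116×0.097 = 11.252, 116×0.079 = 9.164, 116×0.067 = 7.772, 116×0.058 = 6.728, 116×0.051 = 5.916, 116×0.046 = 5.336.
cat         O        E   (O−E)²/E
1          39   34.916     0.4777
2          15   20.416     1.4368
3          24     14.5     6.2241
4          11   11.252     0.0056
5          10    9.164     0.0763
6           1    7.772     5.9007
7           1    6.728     4.8766
8           2    5.916     2.5921
9          13    5.336    11.0077
Sum = 32.598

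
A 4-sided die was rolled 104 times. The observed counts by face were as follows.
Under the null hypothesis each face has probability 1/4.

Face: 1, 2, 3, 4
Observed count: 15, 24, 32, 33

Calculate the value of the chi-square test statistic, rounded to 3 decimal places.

Expected count for each of the 4 categories: 104/4 = 26.
cat         O        E   (O−E)²/E
1          15       26     4.6538
2          24       26     0.1538
3          32       26     1.3846
4          33       26     1.8846
Sum = 8.077

8.077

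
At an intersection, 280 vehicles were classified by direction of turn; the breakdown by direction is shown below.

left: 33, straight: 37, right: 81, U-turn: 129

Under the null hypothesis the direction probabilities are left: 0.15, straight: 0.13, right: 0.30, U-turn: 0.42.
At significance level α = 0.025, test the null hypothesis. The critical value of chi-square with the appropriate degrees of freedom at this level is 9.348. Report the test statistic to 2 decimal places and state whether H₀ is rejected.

Expected counts E_i = n·p_i: 280×0.15 = 42, 280×0.13 = 36.4, 280×0.30 = 84, 280×0.42 = 117.6.
left: (33 − 42)²/42 = 81/42 = 1.929
straight: (37 − 36.4)²/36.4 = 0.36/36.4 = 0.010
right: (81 − 84)²/84 = 9/84 = 0.107
U-turn: (129 − 117.6)²/117.6 = 129.96/117.6 = 1.105
Sum = 3.15
df = 3. Since 3.15 < 9.348, we do not reject H₀.

3.15; do not reject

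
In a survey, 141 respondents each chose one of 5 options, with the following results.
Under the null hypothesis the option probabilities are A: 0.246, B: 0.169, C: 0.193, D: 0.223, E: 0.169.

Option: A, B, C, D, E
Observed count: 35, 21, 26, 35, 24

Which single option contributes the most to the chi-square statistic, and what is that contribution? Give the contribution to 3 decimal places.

Expected counts E_i = n·p_i: 141×0.246 = 34.686, 141×0.169 = 23.829, 141×0.193 = 27.213, 141×0.223 = 31.443, 141×0.169 = 23.829.
cat         O        E   (O−E)²/E
A          35   34.686     0.0028
B          21   23.829     0.3359
C          26   27.213     0.0541
D          35   31.443     0.4024
E          24   23.829     0.0012
The largest term is for D: 0.402.

D, 0.402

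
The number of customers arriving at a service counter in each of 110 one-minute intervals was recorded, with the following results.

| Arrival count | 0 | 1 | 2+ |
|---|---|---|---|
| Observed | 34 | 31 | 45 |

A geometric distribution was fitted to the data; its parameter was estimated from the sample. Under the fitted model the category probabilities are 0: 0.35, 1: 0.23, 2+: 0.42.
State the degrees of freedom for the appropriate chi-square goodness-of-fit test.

There are k = 3 categories and 1 parameter estimated from the data, so df = 3 − 1 − 1 = 1.

1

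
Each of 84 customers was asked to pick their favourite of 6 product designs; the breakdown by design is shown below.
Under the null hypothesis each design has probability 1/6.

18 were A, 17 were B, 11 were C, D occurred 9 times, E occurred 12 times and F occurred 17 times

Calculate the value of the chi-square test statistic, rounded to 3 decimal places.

Expected count for each of the 6 categories: 84/6 = 14.
A: (18 − 14)²/14 = 16/14 = 1.1429
B: (17 − 14)²/14 = 9/14 = 0.6429
C: (11 − 14)²/14 = 9/14 = 0.6429
D: (9 − 14)²/14 = 25/14 = 1.7857
E: (12 − 14)²/14 = 4/14 = 0.2857
F: (17 − 14)²/14 = 9/14 = 0.6429
Sum = 5.143

5.143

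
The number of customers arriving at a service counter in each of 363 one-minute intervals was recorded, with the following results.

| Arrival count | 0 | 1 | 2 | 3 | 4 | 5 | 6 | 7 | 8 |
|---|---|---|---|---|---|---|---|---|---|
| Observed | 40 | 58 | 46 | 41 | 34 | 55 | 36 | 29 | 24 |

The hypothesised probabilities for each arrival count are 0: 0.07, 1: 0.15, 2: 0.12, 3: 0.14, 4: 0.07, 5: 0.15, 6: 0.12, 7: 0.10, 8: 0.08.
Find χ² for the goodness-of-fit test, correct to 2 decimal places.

Expected counts E_i = n·p_i: 363×0.07 = 25.41, 363×0.15 = 54.45, 363×0.12 = 43.56, 363×0.14 = 50.82, 363×0.07 = 25.41, 363×0.15 = 54.45, 363×0.12 = 43.56, 363×0.10 = 36.3, 363×0.08 = 29.04.
cat         O        E   (O−E)²/E
0          40    25.41      8.377
1          58    54.45      0.231
2          46    43.56      0.137
3          41    50.82      1.898
4          34    25.41      2.904
5          55    54.45      0.006
6          36    43.56      1.312
7          29     36.3      1.468
8          24    29.04      0.875
Sum = 17.21

17.21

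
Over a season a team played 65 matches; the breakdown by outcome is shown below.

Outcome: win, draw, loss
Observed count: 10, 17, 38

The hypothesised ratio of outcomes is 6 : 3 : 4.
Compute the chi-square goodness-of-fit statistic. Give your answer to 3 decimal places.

29.800

Ratio total = 13. Expected counts: 65×6/13 = 30, 65×3/13 = 15, 65×4/13 = 20.
χ² = (10−30)²/30 + (17−15)²/15 + (38−20)²/20
   = 13.3333 + 0.2667 + 16.2000
Sum = 29.800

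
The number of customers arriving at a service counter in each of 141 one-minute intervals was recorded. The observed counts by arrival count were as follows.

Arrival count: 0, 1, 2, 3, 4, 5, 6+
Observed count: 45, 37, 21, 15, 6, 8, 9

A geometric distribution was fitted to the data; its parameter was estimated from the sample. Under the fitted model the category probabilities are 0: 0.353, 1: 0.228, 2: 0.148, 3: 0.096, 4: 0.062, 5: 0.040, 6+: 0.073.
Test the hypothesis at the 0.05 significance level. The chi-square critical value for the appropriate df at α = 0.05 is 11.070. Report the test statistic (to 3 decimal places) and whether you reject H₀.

Expected counts E_i = n·p_i: 141×0.353 = 49.773, 141×0.228 = 32.148, 141×0.148 = 20.868, 141×0.096 = 13.536, 141×0.062 = 8.742, 141×0.040 = 5.64, 141×0.073 = 10.293.
cat         O        E   (O−E)²/E
0          45   49.773     0.4577
1          37   32.148     0.7323
2          21   20.868     0.0008
3          15   13.536     0.1583
4           6    8.742     0.8601
5           8     5.64     0.9875
6+          9   10.293     0.1624
Sum = 3.359
df = 5. Since 3.359 < 11.070, we do not reject H₀.

3.359; do not reject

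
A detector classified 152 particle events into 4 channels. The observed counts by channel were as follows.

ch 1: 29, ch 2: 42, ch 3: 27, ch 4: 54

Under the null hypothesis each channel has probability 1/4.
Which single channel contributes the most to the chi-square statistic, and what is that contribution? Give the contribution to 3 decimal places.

ch 4, 6.737

Under H₀ each category has probability 1/4, so each expected count is 152/4 = 38.
ch 1: (29 − 38)²/38 = 81/38 = 2.1316
ch 2: (42 − 38)²/38 = 16/38 = 0.4211
ch 3: (27 − 38)²/38 = 121/38 = 3.1842
ch 4: (54 − 38)²/38 = 256/38 = 6.7368
The largest term is for ch 4: 6.737.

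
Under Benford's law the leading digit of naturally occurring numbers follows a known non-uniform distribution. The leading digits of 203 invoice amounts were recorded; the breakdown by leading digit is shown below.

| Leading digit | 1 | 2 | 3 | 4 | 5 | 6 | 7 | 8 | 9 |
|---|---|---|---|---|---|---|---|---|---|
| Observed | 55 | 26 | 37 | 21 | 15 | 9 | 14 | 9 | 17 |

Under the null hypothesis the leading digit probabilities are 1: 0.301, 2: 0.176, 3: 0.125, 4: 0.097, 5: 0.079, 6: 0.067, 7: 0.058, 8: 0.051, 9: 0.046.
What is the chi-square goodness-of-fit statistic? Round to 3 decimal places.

Expected counts E_i = n·p_i: 203×0.301 = 61.103, 203×0.176 = 35.728, 203×0.125 = 25.375, 203×0.097 = 19.691, 203×0.079 = 16.037, 203×0.067 = 13.601, 203×0.058 = 11.774, 203×0.051 = 10.353, 203×0.046 = 9.338.
1: (55 − 61.103)²/61.103 = 37.246609/61.103 = 0.6096
2: (26 − 35.728)²/35.728 = 94.633984/35.728 = 2.6487
3: (37 − 25.375)²/25.375 = 135.140625/25.375 = 5.3257
4: (21 − 19.691)²/19.691 = 1.713481/19.691 = 0.0870
5: (15 − 16.037)²/16.037 = 1.075369/16.037 = 0.0671
6: (9 − 13.601)²/13.601 = 21.169201/13.601 = 1.5564
7: (14 − 11.774)²/11.774 = 4.955076/11.774 = 0.4208
8: (9 − 10.353)²/10.353 = 1.830609/10.353 = 0.1768
9: (17 − 9.338)²/9.338 = 58.706244/9.338 = 6.2868
Sum = 17.179

17.179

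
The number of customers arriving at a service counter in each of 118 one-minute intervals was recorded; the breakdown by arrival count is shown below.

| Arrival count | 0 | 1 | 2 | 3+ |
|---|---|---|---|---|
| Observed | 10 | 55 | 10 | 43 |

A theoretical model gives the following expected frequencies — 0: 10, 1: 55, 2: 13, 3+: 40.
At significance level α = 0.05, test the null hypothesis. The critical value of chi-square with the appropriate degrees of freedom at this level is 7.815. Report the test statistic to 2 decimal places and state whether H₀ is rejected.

cat         O        E   (O−E)²/E
0          10       10      0.000
1          55       55      0.000
2          10       13      0.692
3+         43       40      0.225
Sum = 0.92
df = 3. Since 0.92 < 7.815, we do not reject H₀.

0.92; do not reject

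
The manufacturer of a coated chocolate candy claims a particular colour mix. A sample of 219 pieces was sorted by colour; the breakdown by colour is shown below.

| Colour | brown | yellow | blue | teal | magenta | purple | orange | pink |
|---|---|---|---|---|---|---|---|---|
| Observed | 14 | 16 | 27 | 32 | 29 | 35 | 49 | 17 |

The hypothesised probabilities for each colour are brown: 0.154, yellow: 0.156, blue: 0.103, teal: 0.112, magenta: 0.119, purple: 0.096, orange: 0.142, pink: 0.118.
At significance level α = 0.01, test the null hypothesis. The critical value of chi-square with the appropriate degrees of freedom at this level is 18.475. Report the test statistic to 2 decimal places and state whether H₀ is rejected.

Expected counts E_i = n·p_i: 219×0.154 = 33.726, 219×0.156 = 34.164, 219×0.103 = 22.557, 219×0.112 = 24.528, 219×0.119 = 26.061, 219×0.096 = 21.024, 219×0.142 = 31.098, 219×0.118 = 25.842.
χ² = (14−33.726)²/33.726 + (16−34.164)²/34.164 + (27−22.557)²/22.557 + (32−24.528)²/24.528 + (29−26.061)²/26.061 + (35−21.024)²/21.024 + (49−31.098)²/31.098 + (17−25.842)²/25.842
   = 11.538 + 9.657 + 0.875 + 2.276 + 0.331 + 9.291 + 10.306 + 3.025
Sum = 47.30
df = 7. Since 47.30 > 18.475, we reject H₀.

47.30; reject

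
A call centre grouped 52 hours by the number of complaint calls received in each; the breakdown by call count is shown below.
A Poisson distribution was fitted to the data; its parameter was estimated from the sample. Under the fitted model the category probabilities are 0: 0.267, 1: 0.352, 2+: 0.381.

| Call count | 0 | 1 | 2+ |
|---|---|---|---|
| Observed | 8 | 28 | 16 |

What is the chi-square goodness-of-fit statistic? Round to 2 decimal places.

Expected counts E_i = n·p_i: 52×0.267 = 13.884, 52×0.352 = 18.304, 52×0.381 = 19.812.
0: (8 − 13.884)²/13.884 = 34.621456/13.884 = 2.494
1: (28 − 18.304)²/18.304 = 94.012416/18.304 = 5.136
2+: (16 − 19.812)²/19.812 = 14.531344/19.812 = 0.733
Sum = 8.36

8.36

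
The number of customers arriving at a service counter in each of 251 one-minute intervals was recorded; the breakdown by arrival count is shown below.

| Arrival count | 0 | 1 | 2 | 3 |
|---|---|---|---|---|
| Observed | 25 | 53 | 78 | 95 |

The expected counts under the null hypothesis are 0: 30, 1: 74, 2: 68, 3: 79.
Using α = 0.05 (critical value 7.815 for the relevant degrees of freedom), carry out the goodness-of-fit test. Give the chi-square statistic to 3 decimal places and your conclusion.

11.504; reject

χ² = (25−30)²/30 + (53−74)²/74 + (78−68)²/68 + (95−79)²/79
   = 0.8333 + 5.9595 + 1.4706 + 3.2405
Sum = 11.504
df = 3. Since 11.504 > 7.815, we reject H₀.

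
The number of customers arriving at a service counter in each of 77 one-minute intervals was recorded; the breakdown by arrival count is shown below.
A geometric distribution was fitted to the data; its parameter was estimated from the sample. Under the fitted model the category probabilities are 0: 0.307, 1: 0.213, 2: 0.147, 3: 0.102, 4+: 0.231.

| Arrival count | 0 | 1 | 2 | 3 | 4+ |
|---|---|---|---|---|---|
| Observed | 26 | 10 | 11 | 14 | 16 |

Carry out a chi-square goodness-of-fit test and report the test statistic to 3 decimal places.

Expected counts E_i = n·p_i: 77×0.307 = 23.639, 77×0.213 = 16.401, 77×0.147 = 11.319, 77×0.102 = 7.854, 77×0.231 = 17.787.
χ² = (26−23.639)²/23.639 + (10−16.401)²/16.401 + (11−11.319)²/11.319 + (14−7.854)²/7.854 + (16−17.787)²/17.787
   = 0.2358 + 2.4982 + 0.0090 + 4.8094 + 0.1795
Sum = 7.732

7.732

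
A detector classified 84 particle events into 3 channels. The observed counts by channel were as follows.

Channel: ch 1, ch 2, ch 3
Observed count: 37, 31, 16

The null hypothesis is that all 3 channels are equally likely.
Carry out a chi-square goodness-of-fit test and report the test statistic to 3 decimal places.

8.357

Under H₀ each category has probability 1/3, so each expected count is 84/3 = 28.
χ² = (37−28)²/28 + (31−28)²/28 + (16−28)²/28
   = 2.8929 + 0.3214 + 5.1429
Sum = 8.357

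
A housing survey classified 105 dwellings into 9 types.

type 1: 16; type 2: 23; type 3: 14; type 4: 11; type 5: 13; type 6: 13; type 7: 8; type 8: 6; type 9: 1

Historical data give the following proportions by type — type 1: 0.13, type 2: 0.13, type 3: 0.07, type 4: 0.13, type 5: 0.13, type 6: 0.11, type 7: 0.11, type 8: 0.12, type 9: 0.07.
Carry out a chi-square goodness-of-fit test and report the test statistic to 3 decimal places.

23.588

Expected counts E_i = n·p_i: 105×0.13 = 13.65, 105×0.13 = 13.65, 105×0.07 = 7.35, 105×0.13 = 13.65, 105×0.13 = 13.65, 105×0.11 = 11.55, 105×0.11 = 11.55, 105×0.12 = 12.6, 105×0.07 = 7.35.
cat         O        E   (O−E)²/E
type 1     16    13.65     0.4046
type 2     23    13.65     6.4046
type 3     14     7.35     6.0167
type 4     11    13.65     0.5145
type 5     13    13.65     0.0310
type 6     13    11.55     0.1820
type 7      8    11.55     1.0911
type 8      6     12.6     3.4571
type 9      1     7.35     5.4861
Sum = 23.588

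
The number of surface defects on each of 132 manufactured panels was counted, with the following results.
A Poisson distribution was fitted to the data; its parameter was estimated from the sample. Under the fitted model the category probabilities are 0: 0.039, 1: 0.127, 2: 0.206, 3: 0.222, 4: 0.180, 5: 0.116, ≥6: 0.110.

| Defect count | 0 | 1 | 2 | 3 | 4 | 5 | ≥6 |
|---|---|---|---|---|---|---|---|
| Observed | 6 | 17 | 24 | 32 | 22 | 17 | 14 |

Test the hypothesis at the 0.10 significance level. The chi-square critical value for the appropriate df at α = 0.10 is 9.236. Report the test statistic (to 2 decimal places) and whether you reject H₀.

1.10; do not reject

Expected counts E_i = n·p_i: 132×0.039 = 5.148, 132×0.127 = 16.764, 132×0.206 = 27.192, 132×0.222 = 29.304, 132×0.180 = 23.76, 132×0.116 = 15.312, 132×0.110 = 14.52.
cat         O        E   (O−E)²/E
0           6    5.148      0.141
1          17   16.764      0.003
2          24   27.192      0.375
3          32   29.304      0.248
4          22    23.76      0.130
5          17   15.312      0.186
≥6         14    14.52      0.019
Sum = 1.10
df = 5. Since 1.10 < 9.236, we do not reject H₀.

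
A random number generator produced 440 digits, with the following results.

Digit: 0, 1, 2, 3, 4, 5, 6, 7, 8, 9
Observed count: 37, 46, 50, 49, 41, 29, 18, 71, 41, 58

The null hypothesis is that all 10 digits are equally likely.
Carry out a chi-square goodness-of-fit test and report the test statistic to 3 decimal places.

44.500

Expected count for each of the 10 categories: 440/10 = 44.
χ² = (37−44)²/44 + (46−44)²/44 + (50−44)²/44 + (49−44)²/44 + (41−44)²/44 + (29−44)²/44 + (18−44)²/44 + (71−44)²/44 + (41−44)²/44 + (58−44)²/44
   = 1.1136 + 0.0909 + 0.8182 + 0.5682 + 0.2045 + 5.1136 + 15.3636 + 16.5682 + 0.2045 + 4.4545
Sum = 44.500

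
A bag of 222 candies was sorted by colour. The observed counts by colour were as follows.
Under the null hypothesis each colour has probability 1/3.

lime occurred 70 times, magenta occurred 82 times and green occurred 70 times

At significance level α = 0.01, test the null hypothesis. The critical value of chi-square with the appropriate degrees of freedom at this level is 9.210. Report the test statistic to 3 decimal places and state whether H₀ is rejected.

Expected count for each of the 3 categories: 222/3 = 74.
χ² = (70−74)²/74 + (82−74)²/74 + (70−74)²/74
   = 0.2162 + 0.8649 + 0.2162
Sum = 1.297
df = 2. Since 1.297 < 9.210, we do not reject H₀.

1.297; do not reject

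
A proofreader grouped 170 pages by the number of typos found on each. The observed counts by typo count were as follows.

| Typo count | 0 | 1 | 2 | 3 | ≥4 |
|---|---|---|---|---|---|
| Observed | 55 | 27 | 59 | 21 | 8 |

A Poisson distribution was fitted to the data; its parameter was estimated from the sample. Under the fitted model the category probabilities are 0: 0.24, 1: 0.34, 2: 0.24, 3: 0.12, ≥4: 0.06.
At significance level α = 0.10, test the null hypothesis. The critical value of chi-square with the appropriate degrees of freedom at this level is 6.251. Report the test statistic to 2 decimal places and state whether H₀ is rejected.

Expected counts E_i = n·p_i: 170×0.24 = 40.8, 170×0.34 = 57.8, 170×0.24 = 40.8, 170×0.12 = 20.4, 170×0.06 = 10.2.
0: (55 − 40.8)²/40.8 = 201.64/40.8 = 4.942
1: (27 − 57.8)²/57.8 = 948.64/57.8 = 16.412
2: (59 − 40.8)²/40.8 = 331.24/40.8 = 8.119
3: (21 − 20.4)²/20.4 = 0.36/20.4 = 0.018
≥4: (8 − 10.2)²/10.2 = 4.84/10.2 = 0.475
Sum = 29.97
df = 3. Since 29.97 > 6.251, we reject H₀.

29.97; reject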